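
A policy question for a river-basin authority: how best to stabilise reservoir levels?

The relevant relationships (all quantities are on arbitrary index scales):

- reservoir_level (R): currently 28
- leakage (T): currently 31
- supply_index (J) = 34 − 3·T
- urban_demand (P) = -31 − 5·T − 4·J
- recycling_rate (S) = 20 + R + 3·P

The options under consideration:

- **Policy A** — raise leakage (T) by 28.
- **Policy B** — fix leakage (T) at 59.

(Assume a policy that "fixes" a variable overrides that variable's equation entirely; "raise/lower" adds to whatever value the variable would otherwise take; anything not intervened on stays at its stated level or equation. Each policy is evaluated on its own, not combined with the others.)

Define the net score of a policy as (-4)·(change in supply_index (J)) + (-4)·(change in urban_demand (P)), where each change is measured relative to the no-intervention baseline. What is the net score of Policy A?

-448

Baseline:
  T = 31
  J = 34 − 3·31 = -59
  P = -31 − 5·31 − 4·(-59) = 50
Policy A (T + 28):
  T = 31 + 28 = 59
  J = 34 − 3·59 = -143
  P = -31 − 5·59 − 4·(-143) = 246
ΔJ = -143 − (-59) = -84; ΔP = 246 − 50 = 196
Score = (-4)·(-84) + (-4)·196 = -448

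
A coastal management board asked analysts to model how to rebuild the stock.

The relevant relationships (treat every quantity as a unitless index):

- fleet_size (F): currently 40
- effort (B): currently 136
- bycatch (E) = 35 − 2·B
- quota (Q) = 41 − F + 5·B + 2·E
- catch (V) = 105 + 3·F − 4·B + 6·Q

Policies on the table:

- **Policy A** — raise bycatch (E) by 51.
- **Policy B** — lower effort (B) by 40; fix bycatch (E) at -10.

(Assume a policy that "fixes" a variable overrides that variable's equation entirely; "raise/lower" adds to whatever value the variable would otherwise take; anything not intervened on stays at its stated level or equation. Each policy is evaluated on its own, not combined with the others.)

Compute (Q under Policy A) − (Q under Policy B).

Policy A (E + 51):
  F = 40
  B = 136
  E = 35 − 2·136 (+51 from intervention) = -186
  Q = 41 − 40 + 5·136 + 2·(-186) = 309
Policy B (B − 40, E := -10):
  F = 40
  B = 136 − 40 = 96
  E = -10
  Q = 41 − 40 + 5·96 + 2·(-10) = 461
Q: 309 − 461 = -152

-152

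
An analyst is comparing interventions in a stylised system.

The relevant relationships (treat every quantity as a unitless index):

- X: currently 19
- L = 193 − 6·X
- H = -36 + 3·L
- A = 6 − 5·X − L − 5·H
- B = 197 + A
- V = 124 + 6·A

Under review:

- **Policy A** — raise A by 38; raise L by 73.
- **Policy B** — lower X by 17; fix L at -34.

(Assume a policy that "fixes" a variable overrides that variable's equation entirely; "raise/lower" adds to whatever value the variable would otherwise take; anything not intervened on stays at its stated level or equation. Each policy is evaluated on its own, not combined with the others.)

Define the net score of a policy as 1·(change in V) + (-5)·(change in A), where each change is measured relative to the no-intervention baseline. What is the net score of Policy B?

Baseline:
  X = 19
  L = 193 − 6·19 = 79
  H = -36 + 3·79 = 201
  A = 6 − 5·19 − 79 − 5·201 = -1173
  V = 124 + 6·(-1173) = -6914
Policy B (X − 17, L := -34):
  X = 19 − 17 = 2
  L = -34
  H = -36 + 3·(-34) = -138
  A = 6 − 5·2 − (-34) − 5·(-138) = 720
  V = 124 + 6·720 = 4444
ΔV = 4444 − (-6914) = 11358; ΔA = 720 − (-1173) = 1893
Score = 1·11358 + (-5)·1893 = 1893

1893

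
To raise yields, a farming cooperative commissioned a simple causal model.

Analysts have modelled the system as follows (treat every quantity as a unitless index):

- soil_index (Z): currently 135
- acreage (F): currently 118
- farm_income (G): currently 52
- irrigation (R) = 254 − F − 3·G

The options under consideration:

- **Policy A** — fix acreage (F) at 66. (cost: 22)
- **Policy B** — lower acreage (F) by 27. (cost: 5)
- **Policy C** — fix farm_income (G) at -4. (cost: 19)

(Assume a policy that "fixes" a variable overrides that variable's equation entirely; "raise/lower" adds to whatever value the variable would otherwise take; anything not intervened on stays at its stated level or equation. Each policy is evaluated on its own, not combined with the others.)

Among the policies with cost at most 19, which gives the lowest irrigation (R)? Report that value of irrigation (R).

7

Policy B (F − 27):
  F = 118 − 27 = 91
  G = 52
  R = 254 − 91 − 3·52 = 7
Policy C (G := -4):
  F = 118
  G = -4
  R = 254 − 118 − 3·(-4) = 148
Comparing — Policy B: R=7, Policy C: R=148. Lowest is 7 (Policy B).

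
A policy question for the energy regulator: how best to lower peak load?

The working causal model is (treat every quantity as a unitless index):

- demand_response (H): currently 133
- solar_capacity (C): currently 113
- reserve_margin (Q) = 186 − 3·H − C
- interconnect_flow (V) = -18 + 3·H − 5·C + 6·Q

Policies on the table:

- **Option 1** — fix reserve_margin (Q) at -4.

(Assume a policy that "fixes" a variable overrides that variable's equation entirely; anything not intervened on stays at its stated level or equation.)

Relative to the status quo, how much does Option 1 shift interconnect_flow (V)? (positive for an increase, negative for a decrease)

1932

Baseline:
  H = 133
  C = 113
  Q = 186 − 3·133 − 113 = -326
  V = -18 + 3·133 − 5·113 + 6·(-326) = -2140
Option 1 (Q := -4):
  H = 133
  C = 113
  Q = -4
  V = -18 + 3·133 − 5·113 + 6·(-4) = -208
Change in V: -208 − (-2140) = 1932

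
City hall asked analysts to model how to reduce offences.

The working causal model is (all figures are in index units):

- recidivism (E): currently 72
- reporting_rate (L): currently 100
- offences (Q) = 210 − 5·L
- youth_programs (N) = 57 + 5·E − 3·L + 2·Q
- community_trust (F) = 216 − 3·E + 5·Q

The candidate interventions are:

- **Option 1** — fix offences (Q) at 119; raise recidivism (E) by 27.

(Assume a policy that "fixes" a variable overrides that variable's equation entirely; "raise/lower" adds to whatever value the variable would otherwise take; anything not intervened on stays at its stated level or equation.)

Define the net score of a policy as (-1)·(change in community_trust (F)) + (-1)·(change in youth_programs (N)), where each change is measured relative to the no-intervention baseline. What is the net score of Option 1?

Baseline:
  E = 72
  L = 100
  Q = 210 − 5·100 = -290
  N = 57 + 5·72 − 3·100 + 2·(-290) = -463
  F = 216 − 3·72 + 5·(-290) = -1450
Option 1 (Q := 119, E + 27):
  E = 72 + 27 = 99
  L = 100
  Q = 119
  N = 57 + 5·99 − 3·100 + 2·119 = 490
  F = 216 − 3·99 + 5·119 = 514
ΔF = 514 − (-1450) = 1964; ΔN = 490 − (-463) = 953
Score = (-1)·1964 + (-1)·953 = -2917

-2917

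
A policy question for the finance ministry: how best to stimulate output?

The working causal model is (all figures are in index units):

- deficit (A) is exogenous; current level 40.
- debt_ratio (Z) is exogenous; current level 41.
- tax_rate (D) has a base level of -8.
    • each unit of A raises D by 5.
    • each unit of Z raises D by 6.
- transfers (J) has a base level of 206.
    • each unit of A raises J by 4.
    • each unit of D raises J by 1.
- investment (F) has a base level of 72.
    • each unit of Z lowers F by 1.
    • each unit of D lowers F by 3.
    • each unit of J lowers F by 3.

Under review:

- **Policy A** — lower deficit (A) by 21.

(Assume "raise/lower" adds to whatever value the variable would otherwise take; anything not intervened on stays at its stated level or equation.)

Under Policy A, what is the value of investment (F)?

-2813

Policy A (A − 21):
  A = 40 − 21 = 19
  Z = 41
  D = -8 + 5·19 + 6·41 = 333
  J = 206 + 4·19 + 333 = 615
  F = 72 − 41 − 3·333 − 3·615 = -2813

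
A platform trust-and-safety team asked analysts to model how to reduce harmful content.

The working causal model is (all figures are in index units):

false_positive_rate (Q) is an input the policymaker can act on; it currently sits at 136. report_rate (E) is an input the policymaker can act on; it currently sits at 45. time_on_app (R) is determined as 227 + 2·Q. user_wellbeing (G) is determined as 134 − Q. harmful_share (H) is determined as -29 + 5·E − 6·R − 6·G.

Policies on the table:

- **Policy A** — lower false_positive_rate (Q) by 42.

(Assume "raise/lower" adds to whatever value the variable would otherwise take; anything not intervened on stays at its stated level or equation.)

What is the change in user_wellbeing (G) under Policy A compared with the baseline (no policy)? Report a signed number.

Baseline:
  Q = 136
  G = 134 − 136 = -2
Policy A (Q − 42):
  Q = 136 − 42 = 94
  G = 134 − 94 = 40
Change in G: 40 − (-2) = 42

42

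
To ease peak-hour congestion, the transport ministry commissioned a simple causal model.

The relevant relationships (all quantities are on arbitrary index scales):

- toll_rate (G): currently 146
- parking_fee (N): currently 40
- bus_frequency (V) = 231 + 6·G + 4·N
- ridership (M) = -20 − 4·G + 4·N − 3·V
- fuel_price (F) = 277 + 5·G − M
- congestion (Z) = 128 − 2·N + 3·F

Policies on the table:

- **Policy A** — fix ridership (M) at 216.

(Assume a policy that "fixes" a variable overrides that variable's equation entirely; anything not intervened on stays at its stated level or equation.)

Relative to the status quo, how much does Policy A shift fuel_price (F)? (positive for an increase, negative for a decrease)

Baseline:
  G = 146
  N = 40
  V = 231 + 6·146 + 4·40 = 1267
  M = -20 − 4·146 + 4·40 − 3·1267 = -4245
  F = 277 + 5·146 − (-4245) = 5252
Policy A (M := 216):
  G = 146
  N = 40
  V = 231 + 6·146 + 4·40 = 1267
  M = 216
  F = 277 + 5·146 − 216 = 791
Change in F: 791 − 5252 = -4461

-4461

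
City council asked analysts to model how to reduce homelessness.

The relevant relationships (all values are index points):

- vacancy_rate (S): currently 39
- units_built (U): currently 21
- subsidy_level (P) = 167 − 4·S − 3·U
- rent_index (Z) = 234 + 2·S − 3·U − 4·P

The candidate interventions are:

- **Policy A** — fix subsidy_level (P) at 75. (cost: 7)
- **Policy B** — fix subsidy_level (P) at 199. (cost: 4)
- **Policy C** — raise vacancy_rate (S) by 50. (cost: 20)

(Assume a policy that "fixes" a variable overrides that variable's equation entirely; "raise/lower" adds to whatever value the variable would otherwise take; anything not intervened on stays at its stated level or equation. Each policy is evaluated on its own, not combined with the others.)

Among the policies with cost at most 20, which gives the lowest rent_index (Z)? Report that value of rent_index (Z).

Policy A (P := 75):
  S = 39
  U = 21
  P = 75
  Z = 234 + 2·39 − 3·21 − 4·75 = -51
Policy B (P := 199):
  S = 39
  U = 21
  P = 199
  Z = 234 + 2·39 − 3·21 − 4·199 = -547
Policy C (S + 50):
  S = 39 + 50 = 89
  U = 21
  P = 167 − 4·89 − 3·21 = -252
  Z = 234 + 2·89 − 3·21 − 4·(-252) = 1357
Comparing — Policy A: Z=-51, Policy B: Z=-547, Policy C: Z=1357. Lowest is -547 (Policy B).

-547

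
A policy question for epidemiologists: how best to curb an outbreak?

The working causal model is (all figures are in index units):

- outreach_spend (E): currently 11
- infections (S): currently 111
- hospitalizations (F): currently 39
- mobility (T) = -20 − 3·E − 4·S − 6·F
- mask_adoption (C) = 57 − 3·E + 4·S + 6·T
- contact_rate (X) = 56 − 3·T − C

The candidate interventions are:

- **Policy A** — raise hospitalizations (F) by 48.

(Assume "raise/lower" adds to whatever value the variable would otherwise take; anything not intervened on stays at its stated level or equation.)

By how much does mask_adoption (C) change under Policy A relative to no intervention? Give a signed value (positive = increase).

Baseline:
  E = 11
  S = 111
  F = 39
  T = -20 − 3·11 − 4·111 − 6·39 = -731
  C = 57 − 3·11 + 4·111 + 6·(-731) = -3918
Policy A (F + 48):
  E = 11
  S = 111
  F = 39 + 48 = 87
  T = -20 − 3·11 − 4·111 − 6·87 = -1019
  C = 57 − 3·11 + 4·111 + 6·(-1019) = -5646
Change in C: -5646 − (-3918) = -1728

-1728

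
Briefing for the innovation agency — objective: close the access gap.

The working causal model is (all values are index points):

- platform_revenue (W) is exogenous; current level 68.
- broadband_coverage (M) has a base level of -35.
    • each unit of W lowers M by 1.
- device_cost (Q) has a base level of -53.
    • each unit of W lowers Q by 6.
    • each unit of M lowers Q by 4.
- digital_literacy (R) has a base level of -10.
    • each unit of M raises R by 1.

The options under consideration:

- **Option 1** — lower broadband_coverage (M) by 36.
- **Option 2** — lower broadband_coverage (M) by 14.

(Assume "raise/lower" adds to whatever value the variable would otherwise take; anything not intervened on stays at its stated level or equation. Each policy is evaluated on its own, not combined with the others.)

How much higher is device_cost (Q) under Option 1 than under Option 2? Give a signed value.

88

Option 1 (M − 36):
  W = 68
  M = -35 − 68 (−36 from intervention) = -139
  Q = -53 − 6·68 − 4·(-139) = 95
Option 2 (M − 14):
  W = 68
  M = -35 − 68 (−14 from intervention) = -117
  Q = -53 − 6·68 − 4·(-117) = 7
Q: 95 − 7 = 88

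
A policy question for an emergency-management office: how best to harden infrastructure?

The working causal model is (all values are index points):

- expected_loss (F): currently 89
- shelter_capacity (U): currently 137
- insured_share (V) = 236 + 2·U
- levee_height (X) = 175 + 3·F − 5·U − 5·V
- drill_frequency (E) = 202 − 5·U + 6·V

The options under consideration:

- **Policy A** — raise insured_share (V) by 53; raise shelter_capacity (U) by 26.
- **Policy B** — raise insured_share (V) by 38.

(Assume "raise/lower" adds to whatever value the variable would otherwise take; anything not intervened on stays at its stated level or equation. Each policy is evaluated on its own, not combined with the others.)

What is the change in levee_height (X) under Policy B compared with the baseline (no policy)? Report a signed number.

-190

Baseline:
  F = 89
  U = 137
  V = 236 + 2·137 = 510
  X = 175 + 3·89 − 5·137 − 5·510 = -2793
Policy B (V + 38):
  F = 89
  U = 137
  V = 236 + 2·137 (+38 from intervention) = 548
  X = 175 + 3·89 − 5·137 − 5·548 = -2983
Change in X: -2983 − (-2793) = -190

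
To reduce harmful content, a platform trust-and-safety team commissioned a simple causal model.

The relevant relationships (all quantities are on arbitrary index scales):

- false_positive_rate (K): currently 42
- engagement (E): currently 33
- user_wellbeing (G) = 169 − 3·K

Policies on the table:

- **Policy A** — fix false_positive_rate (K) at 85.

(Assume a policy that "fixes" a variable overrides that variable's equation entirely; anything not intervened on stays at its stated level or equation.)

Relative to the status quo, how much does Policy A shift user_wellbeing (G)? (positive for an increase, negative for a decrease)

Baseline:
  K = 42
  G = 169 − 3·42 = 43
Policy A (K := 85):
  K = 85
  G = 169 − 3·85 = -86
Change in G: -86 − 43 = -129

-129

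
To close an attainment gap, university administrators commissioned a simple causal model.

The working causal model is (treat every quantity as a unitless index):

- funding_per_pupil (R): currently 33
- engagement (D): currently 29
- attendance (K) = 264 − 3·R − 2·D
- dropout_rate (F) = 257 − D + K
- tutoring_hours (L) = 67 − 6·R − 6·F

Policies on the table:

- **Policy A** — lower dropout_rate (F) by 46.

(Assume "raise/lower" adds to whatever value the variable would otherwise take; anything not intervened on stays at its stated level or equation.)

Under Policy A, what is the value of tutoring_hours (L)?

-1865

Policy A (F − 46):
  R = 33
  D = 29
  K = 264 − 3·33 − 2·29 = 107
  F = 257 − 29 + 107 (−46 from intervention) = 289
  L = 67 − 6·33 − 6·289 = -1865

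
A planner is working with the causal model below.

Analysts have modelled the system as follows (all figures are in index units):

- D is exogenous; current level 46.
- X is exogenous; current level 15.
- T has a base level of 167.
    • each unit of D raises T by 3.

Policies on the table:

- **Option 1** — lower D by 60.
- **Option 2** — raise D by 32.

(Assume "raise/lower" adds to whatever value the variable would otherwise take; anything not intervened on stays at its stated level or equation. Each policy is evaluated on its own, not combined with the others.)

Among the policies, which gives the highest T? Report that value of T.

Option 1 (D − 60):
  D = 46 − 60 = -14
  T = 167 + 3·(-14) = 125
Option 2 (D + 32):
  D = 46 + 32 = 78
  T = 167 + 3·78 = 401
Comparing — Option 1: T=125, Option 2: T=401. Highest is 401 (Option 2).

401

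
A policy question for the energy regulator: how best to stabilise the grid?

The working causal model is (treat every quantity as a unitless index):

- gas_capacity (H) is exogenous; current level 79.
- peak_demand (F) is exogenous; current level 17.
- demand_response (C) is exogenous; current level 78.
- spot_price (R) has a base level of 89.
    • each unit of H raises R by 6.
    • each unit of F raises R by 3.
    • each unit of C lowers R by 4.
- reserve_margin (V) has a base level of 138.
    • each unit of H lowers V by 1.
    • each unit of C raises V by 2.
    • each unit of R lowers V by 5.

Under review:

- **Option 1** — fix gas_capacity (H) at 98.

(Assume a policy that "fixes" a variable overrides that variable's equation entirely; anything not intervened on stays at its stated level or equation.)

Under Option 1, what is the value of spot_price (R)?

Option 1 (H := 98):
  H = 98
  F = 17
  C = 78
  R = 89 + 6·98 + 3·17 − 4·78 = 416

416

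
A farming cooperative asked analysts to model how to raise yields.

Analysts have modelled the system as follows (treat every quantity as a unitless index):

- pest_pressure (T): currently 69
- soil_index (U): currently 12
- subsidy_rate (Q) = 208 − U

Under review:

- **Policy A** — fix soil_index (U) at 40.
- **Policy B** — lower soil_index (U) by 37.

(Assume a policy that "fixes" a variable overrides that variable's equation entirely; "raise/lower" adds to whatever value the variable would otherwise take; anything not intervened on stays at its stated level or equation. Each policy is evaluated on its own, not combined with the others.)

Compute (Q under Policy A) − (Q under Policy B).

Policy A (U := 40):
  U = 40
  Q = 208 − 40 = 168
Policy B (U − 37):
  U = 12 − 37 = -25
  Q = 208 − (-25) = 233
Q: 168 − 233 = -65

-65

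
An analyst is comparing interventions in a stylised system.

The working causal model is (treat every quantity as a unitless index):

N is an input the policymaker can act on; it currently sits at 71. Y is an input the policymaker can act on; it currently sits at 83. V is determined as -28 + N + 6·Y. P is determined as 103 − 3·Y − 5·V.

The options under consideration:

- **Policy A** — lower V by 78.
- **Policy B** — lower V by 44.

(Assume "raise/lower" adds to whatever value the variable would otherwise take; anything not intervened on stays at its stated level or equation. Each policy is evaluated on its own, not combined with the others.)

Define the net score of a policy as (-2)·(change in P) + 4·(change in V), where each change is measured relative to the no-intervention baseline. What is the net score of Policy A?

-1092

Baseline:
  N = 71
  Y = 83
  V = -28 + 71 + 6·83 = 541
  P = 103 − 3·83 − 5·541 = -2851
Policy A (V − 78):
  N = 71
  Y = 83
  V = -28 + 71 + 6·83 (−78 from intervention) = 463
  P = 103 − 3·83 − 5·463 = -2461
ΔP = -2461 − (-2851) = 390; ΔV = 463 − 541 = -78
Score = (-2)·390 + 4·(-78) = -1092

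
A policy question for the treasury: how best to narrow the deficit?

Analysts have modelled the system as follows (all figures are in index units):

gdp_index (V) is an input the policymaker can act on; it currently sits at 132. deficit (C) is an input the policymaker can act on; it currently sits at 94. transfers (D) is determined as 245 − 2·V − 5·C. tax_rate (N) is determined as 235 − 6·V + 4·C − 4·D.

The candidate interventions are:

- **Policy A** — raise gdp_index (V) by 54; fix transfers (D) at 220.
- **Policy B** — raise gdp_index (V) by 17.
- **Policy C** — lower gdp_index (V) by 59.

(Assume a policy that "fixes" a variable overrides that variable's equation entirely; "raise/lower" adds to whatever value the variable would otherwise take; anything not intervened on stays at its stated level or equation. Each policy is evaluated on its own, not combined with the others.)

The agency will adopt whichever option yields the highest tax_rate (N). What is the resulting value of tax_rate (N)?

1809

Policy A (V + 54, D := 220):
  V = 132 + 54 = 186
  C = 94
  D = 220
  N = 235 − 6·186 + 4·94 − 4·220 = -1385
Policy B (V + 17):
  V = 132 + 17 = 149
  C = 94
  D = 245 − 2·149 − 5·94 = -523
  N = 235 − 6·149 + 4·94 − 4·(-523) = 1809
Policy C (V − 59):
  V = 132 − 59 = 73
  C = 94
  D = 245 − 2·73 − 5·94 = -371
  N = 235 − 6·73 + 4·94 − 4·(-371) = 1657
Comparing — Policy A: N=-1385, Policy B: N=1809, Policy C: N=1657. Highest is 1809 (Policy B).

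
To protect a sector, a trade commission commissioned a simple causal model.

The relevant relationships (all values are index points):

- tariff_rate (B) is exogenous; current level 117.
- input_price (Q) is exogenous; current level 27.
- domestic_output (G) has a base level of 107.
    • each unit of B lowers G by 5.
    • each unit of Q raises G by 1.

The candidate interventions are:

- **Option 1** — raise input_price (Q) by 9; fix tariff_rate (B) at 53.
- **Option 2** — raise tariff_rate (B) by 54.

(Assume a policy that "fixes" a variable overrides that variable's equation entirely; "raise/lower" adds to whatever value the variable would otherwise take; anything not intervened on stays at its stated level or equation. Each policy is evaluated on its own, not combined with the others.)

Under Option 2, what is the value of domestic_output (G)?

Option 2 (B + 54):
  B = 117 + 54 = 171
  Q = 27
  G = 107 − 5·171 + 27 = -721

-721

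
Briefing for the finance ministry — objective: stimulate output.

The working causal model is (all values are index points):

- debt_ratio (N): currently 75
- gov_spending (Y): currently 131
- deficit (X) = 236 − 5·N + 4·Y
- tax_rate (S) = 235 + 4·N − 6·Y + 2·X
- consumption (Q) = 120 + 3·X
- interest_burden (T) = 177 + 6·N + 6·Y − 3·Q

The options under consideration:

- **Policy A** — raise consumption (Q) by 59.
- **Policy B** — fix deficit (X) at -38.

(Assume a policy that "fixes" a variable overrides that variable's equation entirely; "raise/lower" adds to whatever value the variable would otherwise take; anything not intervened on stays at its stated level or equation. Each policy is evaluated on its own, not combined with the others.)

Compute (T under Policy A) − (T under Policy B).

-3984

Policy A (Q + 59):
  N = 75
  Y = 131
  X = 236 − 5·75 + 4·131 = 385
  Q = 120 + 3·385 (+59 from intervention) = 1334
  T = 177 + 6·75 + 6·131 − 3·1334 = -2589
Policy B (X := -38):
  N = 75
  Y = 131
  X = -38
  Q = 120 + 3·(-38) = 6
  T = 177 + 6·75 + 6·131 − 3·6 = 1395
T: -2589 − 1395 = -3984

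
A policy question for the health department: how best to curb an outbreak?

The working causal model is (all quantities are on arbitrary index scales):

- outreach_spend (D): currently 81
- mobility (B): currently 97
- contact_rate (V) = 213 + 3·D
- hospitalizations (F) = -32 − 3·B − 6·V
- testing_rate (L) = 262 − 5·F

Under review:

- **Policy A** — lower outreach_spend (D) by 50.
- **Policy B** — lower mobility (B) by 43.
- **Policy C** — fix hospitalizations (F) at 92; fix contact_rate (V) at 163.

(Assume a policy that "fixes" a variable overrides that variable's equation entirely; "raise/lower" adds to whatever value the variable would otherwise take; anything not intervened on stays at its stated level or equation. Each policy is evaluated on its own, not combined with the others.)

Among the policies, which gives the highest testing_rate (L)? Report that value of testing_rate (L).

14912

Policy A (D − 50):
  D = 81 − 50 = 31
  B = 97
  V = 213 + 3·31 = 306
  F = -32 − 3·97 − 6·306 = -2159
  L = 262 − 5·(-2159) = 11057
Policy B (B − 43):
  D = 81
  B = 97 − 43 = 54
  V = 213 + 3·81 = 456
  F = -32 − 3·54 − 6·456 = -2930
  L = 262 − 5·(-2930) = 14912
Policy C (F := 92, V := 163):
  D = 81
  B = 97
  V = 163
  F = 92
  L = 262 − 5·92 = -198
Comparing — Policy A: L=11057, Policy B: L=14912, Policy C: L=-198. Highest is 14912 (Policy B).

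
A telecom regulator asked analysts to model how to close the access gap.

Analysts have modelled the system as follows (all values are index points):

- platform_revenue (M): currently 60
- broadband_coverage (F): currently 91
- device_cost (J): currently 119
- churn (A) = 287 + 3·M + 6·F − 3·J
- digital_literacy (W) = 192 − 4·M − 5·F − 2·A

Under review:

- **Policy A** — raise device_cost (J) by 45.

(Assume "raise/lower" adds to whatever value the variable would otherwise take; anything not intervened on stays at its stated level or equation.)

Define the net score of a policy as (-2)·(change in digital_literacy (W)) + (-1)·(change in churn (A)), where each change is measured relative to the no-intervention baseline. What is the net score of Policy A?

Baseline:
  M = 60
  F = 91
  J = 119
  A = 287 + 3·60 + 6·91 − 3·119 = 656
  W = 192 − 4·60 − 5·91 − 2·656 = -1815
Policy A (J + 45):
  M = 60
  F = 91
  J = 119 + 45 = 164
  A = 287 + 3·60 + 6·91 − 3·164 = 521
  W = 192 − 4·60 − 5·91 − 2·521 = -1545
ΔW = -1545 − (-1815) = 270; ΔA = 521 − 656 = -135
Score = (-2)·270 + (-1)·(-135) = -405

-405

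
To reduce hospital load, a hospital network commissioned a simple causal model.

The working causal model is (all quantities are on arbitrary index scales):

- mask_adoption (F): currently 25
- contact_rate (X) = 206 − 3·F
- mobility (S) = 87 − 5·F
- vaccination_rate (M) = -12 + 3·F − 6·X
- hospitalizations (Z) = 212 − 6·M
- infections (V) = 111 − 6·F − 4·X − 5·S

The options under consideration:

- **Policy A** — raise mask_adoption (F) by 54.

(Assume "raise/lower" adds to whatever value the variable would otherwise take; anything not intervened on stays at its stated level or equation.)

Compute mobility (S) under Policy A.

Policy A (F + 54):
  F = 25 + 54 = 79
  S = 87 − 5·79 = -308

-308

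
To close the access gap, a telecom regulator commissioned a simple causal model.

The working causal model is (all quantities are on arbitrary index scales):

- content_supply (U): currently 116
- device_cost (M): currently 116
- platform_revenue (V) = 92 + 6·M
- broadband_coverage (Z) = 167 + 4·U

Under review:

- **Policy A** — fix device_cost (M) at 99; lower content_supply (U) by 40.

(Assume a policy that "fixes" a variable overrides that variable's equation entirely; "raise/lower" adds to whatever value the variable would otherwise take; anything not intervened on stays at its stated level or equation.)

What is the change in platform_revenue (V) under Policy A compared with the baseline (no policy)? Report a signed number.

-102

Baseline:
  M = 116
  V = 92 + 6·116 = 788
Policy A (M := 99, U − 40):
  M = 99
  V = 92 + 6·99 = 686
Change in V: 686 − 788 = -102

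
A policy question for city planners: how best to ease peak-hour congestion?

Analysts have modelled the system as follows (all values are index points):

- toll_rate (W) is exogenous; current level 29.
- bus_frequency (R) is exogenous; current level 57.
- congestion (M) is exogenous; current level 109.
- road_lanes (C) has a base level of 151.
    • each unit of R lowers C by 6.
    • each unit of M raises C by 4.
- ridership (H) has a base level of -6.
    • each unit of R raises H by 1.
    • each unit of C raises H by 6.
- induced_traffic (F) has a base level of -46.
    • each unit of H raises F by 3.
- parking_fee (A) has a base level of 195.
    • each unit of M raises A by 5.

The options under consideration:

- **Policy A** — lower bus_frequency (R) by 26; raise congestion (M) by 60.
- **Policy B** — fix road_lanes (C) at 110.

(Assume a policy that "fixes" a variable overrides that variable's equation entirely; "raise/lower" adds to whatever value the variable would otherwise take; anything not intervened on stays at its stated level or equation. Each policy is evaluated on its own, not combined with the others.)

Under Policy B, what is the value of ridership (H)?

Policy B (C := 110):
  R = 57
  M = 109
  C = 110
  H = -6 + 57 + 6·110 = 711

711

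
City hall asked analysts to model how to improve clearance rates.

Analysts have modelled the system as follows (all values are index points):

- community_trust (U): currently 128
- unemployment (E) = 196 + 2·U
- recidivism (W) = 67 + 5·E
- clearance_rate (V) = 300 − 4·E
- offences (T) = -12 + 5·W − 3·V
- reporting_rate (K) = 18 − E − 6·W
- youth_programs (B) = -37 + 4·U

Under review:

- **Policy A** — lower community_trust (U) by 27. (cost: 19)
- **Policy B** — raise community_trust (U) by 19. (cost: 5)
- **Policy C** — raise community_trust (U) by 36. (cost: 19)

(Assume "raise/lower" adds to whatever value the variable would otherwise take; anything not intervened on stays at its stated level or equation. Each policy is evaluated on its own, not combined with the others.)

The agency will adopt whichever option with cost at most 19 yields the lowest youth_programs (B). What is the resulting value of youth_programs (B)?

Policy A (U − 27):
  U = 128 − 27 = 101
  B = -37 + 4·101 = 367
Policy B (U + 19):
  U = 128 + 19 = 147
  B = -37 + 4·147 = 551
Policy C (U + 36):
  U = 128 + 36 = 164
  B = -37 + 4·164 = 619
Comparing — Policy A: B=367, Policy B: B=551, Policy C: B=619. Lowest is 367 (Policy A).

367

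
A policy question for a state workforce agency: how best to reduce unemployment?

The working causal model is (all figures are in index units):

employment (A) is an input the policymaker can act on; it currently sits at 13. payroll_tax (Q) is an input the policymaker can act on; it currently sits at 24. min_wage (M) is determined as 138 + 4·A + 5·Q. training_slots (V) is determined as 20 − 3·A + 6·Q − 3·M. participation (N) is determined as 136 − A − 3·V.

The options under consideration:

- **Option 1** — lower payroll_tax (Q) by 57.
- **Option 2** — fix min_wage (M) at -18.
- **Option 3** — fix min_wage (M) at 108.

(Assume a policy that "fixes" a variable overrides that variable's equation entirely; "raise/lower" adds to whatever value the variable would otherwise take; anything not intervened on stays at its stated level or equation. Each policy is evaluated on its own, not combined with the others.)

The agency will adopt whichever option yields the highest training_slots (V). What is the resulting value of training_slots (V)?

179

Option 1 (Q − 57):
  A = 13
  Q = 24 − 57 = -33
  M = 138 + 4·13 + 5·(-33) = 25
  V = 20 − 3·13 + 6·(-33) − 3·25 = -292
Option 2 (M := -18):
  A = 13
  Q = 24
  M = -18
  V = 20 − 3·13 + 6·24 − 3·(-18) = 179
Option 3 (M := 108):
  A = 13
  Q = 24
  M = 108
  V = 20 − 3·13 + 6·24 − 3·108 = -199
Comparing — Option 1: V=-292, Option 2: V=179, Option 3: V=-199. Highest is 179 (Option 2).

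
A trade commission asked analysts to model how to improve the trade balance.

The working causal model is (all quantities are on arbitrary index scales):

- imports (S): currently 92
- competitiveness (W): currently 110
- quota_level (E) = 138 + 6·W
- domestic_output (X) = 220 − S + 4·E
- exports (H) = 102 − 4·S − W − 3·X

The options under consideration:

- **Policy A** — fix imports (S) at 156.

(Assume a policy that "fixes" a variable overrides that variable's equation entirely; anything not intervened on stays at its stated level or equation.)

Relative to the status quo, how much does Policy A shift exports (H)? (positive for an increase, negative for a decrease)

-64

Baseline:
  S = 92
  W = 110
  E = 138 + 6·110 = 798
  X = 220 − 92 + 4·798 = 3320
  H = 102 − 4·92 − 110 − 3·3320 = -10336
Policy A (S := 156):
  S = 156
  W = 110
  E = 138 + 6·110 = 798
  X = 220 − 156 + 4·798 = 3256
  H = 102 − 4·156 − 110 − 3·3256 = -10400
Change in H: -10400 − (-10336) = -64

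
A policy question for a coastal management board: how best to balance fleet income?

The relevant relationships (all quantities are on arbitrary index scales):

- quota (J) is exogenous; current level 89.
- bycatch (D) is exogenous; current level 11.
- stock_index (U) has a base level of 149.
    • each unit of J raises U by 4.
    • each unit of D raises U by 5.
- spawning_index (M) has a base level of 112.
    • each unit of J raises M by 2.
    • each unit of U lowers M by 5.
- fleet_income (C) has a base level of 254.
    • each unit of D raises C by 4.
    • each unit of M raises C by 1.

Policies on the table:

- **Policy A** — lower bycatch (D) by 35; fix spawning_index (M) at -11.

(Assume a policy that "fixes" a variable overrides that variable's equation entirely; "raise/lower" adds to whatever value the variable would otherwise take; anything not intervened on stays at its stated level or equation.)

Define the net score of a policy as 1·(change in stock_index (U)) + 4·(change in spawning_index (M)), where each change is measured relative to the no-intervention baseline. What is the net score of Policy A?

9821

Baseline:
  J = 89
  D = 11
  U = 149 + 4·89 + 5·11 = 560
  M = 112 + 2·89 − 5·560 = -2510
Policy A (D − 35, M := -11):
  J = 89
  D = 11 − 35 = -24
  U = 149 + 4·89 + 5·(-24) = 385
  M = -11
ΔU = 385 − 560 = -175; ΔM = -11 − (-2510) = 2499
Score = 1·(-175) + 4·2499 = 9821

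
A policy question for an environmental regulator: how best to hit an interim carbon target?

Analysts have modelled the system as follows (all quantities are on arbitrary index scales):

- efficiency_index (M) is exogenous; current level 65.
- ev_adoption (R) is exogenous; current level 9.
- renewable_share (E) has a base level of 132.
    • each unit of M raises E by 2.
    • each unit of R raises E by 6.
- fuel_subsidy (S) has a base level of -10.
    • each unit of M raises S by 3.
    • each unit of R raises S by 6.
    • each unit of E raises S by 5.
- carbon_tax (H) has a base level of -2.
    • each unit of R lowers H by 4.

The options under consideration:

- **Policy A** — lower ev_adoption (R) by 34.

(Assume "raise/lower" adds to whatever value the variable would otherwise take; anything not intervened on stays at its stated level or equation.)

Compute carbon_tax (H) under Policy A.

98

Policy A (R − 34):
  R = 9 − 34 = -25
  H = -2 − 4·(-25) = 98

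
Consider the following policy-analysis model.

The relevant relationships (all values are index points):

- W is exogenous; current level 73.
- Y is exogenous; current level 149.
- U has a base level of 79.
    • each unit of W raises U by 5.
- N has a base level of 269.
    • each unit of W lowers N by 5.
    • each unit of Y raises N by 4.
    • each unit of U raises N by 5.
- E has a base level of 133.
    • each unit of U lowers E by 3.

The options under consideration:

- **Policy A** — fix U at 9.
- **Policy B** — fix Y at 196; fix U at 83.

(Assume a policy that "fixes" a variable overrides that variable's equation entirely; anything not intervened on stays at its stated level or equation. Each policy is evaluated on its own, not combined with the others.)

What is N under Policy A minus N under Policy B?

Policy A (U := 9):
  W = 73
  Y = 149
  U = 9
  N = 269 − 5·73 + 4·149 + 5·9 = 545
Policy B (Y := 196, U := 83):
  W = 73
  Y = 196
  U = 83
  N = 269 − 5·73 + 4·196 + 5·83 = 1103
N: 545 − 1103 = -558

-558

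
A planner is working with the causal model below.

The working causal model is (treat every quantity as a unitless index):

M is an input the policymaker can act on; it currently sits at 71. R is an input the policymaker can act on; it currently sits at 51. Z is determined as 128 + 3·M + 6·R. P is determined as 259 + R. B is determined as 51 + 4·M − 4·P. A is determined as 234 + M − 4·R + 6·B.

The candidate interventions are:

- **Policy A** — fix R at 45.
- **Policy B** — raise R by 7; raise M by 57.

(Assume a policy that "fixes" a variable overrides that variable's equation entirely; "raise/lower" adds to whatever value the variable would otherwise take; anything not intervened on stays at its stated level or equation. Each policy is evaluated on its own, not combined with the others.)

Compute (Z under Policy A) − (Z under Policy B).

Policy A (R := 45):
  M = 71
  R = 45
  Z = 128 + 3·71 + 6·45 = 611
Policy B (R + 7, M + 57):
  M = 71 + 57 = 128
  R = 51 + 7 = 58
  Z = 128 + 3·128 + 6·58 = 860
Z: 611 − 860 = -249

-249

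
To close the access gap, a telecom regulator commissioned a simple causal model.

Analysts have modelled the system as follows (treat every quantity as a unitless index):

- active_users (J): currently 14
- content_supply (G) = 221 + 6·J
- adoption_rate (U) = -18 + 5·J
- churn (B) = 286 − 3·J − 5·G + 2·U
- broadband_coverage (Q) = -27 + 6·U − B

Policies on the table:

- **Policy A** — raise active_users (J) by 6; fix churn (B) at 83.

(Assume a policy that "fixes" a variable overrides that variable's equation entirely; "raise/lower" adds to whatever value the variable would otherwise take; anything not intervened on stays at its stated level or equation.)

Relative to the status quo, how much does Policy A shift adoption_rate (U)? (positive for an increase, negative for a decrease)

30

Baseline:
  J = 14
  U = -18 + 5·14 = 52
Policy A (J + 6, B := 83):
  J = 14 + 6 = 20
  U = -18 + 5·20 = 82
Change in U: 82 − 52 = 30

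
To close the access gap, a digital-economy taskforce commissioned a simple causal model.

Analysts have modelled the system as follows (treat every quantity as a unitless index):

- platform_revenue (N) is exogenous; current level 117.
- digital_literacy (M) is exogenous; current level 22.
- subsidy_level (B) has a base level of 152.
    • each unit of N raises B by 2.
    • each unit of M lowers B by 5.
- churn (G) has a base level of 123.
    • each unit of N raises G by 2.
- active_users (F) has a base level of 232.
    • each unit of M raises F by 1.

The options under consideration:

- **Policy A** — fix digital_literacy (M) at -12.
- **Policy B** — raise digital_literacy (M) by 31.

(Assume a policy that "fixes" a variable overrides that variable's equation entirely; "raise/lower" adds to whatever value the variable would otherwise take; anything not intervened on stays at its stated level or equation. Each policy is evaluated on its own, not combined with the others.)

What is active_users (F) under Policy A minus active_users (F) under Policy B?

Policy A (M := -12):
  M = -12
  F = 232 + (-12) = 220
Policy B (M + 31):
  M = 22 + 31 = 53
  F = 232 + 53 = 285
F: 220 − 285 = -65

-65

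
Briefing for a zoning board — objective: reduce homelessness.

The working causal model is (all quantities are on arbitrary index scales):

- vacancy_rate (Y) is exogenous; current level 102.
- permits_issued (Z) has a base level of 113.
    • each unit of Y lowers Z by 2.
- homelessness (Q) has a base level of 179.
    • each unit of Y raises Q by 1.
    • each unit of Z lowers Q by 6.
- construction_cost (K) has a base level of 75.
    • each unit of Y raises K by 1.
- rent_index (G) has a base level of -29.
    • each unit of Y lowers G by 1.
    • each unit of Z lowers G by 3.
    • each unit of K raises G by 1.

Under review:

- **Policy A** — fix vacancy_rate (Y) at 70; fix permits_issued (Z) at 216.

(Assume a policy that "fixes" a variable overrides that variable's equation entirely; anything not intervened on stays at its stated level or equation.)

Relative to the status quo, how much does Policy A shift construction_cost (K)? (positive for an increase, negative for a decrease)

Baseline:
  Y = 102
  K = 75 + 102 = 177
Policy A (Y := 70, Z := 216):
  Y = 70
  K = 75 + 70 = 145
Change in K: 145 − 177 = -32

-32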